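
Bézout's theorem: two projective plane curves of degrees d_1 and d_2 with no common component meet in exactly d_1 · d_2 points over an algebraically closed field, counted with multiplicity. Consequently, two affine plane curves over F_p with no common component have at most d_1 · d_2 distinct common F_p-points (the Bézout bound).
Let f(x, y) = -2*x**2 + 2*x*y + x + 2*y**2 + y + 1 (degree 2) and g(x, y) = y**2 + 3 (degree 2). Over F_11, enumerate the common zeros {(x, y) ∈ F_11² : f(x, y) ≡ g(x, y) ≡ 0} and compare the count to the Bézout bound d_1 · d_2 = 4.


Common zeros: ∅; count = 0; Bézout bound = 4.

deg(f) = 2, deg(g) = 2, so Bézout bound = 4.
Scan x ∈ F_11. For each x, list the y ∈ F_11 with f(x, y) ≡ 0 and those with g(x, y) ≡ 0 (mod 11); the common zeros in that column are the intersection.
  x = 0: f ≡ 0 at y ∈ {2, 3}; g ≡ 0 at y ∈ ∅; common: ∅.
  x = 1: f ≡ 0 at y ∈ {0, 4}; g ≡ 0 at y ∈ ∅; common: ∅.
  x = 2: f ≡ 0 at y ∈ ∅; g ≡ 0 at y ∈ ∅; common: ∅.
  x = 3: f ≡ 0 at y ∈ ∅; g ≡ 0 at y ∈ ∅; common: ∅.
  x = 4: f ≡ 0 at y ∈ {6}; g ≡ 0 at y ∈ ∅; common: ∅.
  x = 5: f ≡ 0 at y ∈ {0}; g ≡ 0 at y ∈ ∅; common: ∅.
  x = 6: f ≡ 0 at y ∈ ∅; g ≡ 0 at y ∈ ∅; common: ∅.
  x = 7: f ≡ 0 at y ∈ ∅; g ≡ 0 at y ∈ ∅; common: ∅.
  x = 8: f ≡ 0 at y ∈ {2, 6}; g ≡ 0 at y ∈ ∅; common: ∅.
  x = 9: f ≡ 0 at y ∈ {3, 4}; g ≡ 0 at y ∈ ∅; common: ∅.
  x = 10: f ≡ 0 at y ∈ ∅; g ≡ 0 at y ∈ ∅; common: ∅.
Collecting: common zeros = ∅, so the count is 0.
Comparison with the Bézout bound: 0 ≤ 4 = deg(f)·deg(g), as expected for curves with no common component (the affine F_11-count falls short of the bound because intersections may lie at infinity, over extension fields, or carry multiplicity).


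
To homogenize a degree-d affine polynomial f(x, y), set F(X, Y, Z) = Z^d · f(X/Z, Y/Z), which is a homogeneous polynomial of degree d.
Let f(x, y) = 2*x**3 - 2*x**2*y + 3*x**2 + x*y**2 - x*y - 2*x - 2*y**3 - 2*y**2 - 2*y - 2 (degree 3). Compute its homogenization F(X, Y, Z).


F(X, Y, Z) = 2*X**3 - 2*X**2*Y + 3*X**2*Z + X*Y**2 - X*Y*Z - 2*X*Z**2 - 2*Y**3 - 2*Y**2*Z - 2*Y*Z**2 - 2*Z**3

deg(f) = 3.
Substitute x = X/Z, y = Y/Z into f, then multiply by Z^3.
  monomial 2·x^3·y^0 ↦ 2·X^3·Y^0·Z^0.
  monomial -2·x^2·y^1 ↦ -2·X^2·Y^1·Z^0.
  monomial 3·x^2·y^0 ↦ 3·X^2·Y^0·Z^1.
  monomial 1·x^1·y^2 ↦ 1·X^1·Y^2·Z^0.
  monomial -1·x^1·y^1 ↦ -1·X^1·Y^1·Z^1.
  monomial -2·x^1·y^0 ↦ -2·X^1·Y^0·Z^2.
  monomial -2·x^0·y^3 ↦ -2·X^0·Y^3·Z^0.
  monomial -2·x^0·y^2 ↦ -2·X^0·Y^2·Z^1.
  monomial -2·x^0·y^1 ↦ -2·X^0·Y^1·Z^2.
  monomial -2·x^0·y^0 ↦ -2·X^0·Y^0·Z^3.
Collecting: F(X, Y, Z) = 2*X**3 - 2*X**2*Y + 3*X**2*Z + X*Y**2 - X*Y*Z - 2*X*Z**2 - 2*Y**3 - 2*Y**2*Z - 2*Y*Z**2 - 2*Z**3.


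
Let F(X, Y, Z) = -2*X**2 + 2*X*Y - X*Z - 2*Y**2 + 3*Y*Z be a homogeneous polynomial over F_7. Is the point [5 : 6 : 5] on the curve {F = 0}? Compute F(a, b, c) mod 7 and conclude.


F(5,6,5) ≡ 3 (mod 7); P is NOT on the curve.

Evaluate F(5, 6, 5) term-by-term (mod 7).
  -2*X**2 ↦ -2·25·1·1 = -50
  2*X*Y ↦ 2·5·6·1 = 60
  -X*Z ↦ -1·5·1·5 = -25
  -2*Y**2 ↦ -2·1·36·1 = -72
  3*Y*Z ↦ 3·1·6·5 = 90
Sum: F(5, 6, 5) = (-50) + (60) + (-25) + (-72) + (90) = 3.
Reducing mod 7: 3 ≡ 3 (mod 7).
Since F(a, b, c) ≡ 3 ≠ 0 (mod 7), P does NOT lie on the curve.


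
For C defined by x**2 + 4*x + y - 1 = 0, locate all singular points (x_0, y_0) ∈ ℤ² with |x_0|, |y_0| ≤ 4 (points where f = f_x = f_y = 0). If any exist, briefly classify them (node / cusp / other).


No singular points in the scanned grid; C is smooth there.

Compute partial derivatives:
  f_x = 2*x + 4.
  f_y = 1.
f_y = 1 is a nonzero constant, so f_y never vanishes: no point (x, y) can satisfy f = f_x = f_y = 0. In particular no (x, y) ∈ {−4, ..., 4}² is singular; the curve is smooth.


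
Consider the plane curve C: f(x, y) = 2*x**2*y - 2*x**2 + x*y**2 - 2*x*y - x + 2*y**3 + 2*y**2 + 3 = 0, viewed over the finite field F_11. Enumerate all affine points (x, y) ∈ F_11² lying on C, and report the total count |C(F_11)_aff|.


Affine F_11-points: {(0, 8), (1, 0), (1, 4), (2, 2), (2, 5), (4, 0), (4, 2), (4, 6), (6, 3), (7, 4), (8, 6), (9, 1), (10, 3), (10, 5), (10, 8)}; count = 15.

For each of the 121 pairs (x, y) ∈ F_11², evaluate f(x, y) mod 11. Record the zeros.
  x = 0: [0↦3, 1↦7, 2↦5, 3↦9, 4↦9, 5↦6, 6↦1, 7↦6, 8↦0, 9↦6, 10↦3]  zeros at y ∈ {8}
  x = 1: [0↦0, 1↦5, 2↦6, 3↦4, 4↦0, 5↦6, 6↦1, 7↦8, 8↦6, 9↦7, 10↦1]  zeros at y ∈ {0, 4}
  x = 2: [0↦4, 1↦3, 2↦0, 3↦7, 4↦3, 5↦0, 6↦10, 7↦1, 8↦7, 9↦7, 10↦2]  zeros at y ∈ {2, 5}
  x = 3: [0↦4, 1↦1, 2↦9, 3↦7, 4↦7, 5↦10, 6↦6, 7↦7, 8↦3, 9↦6, 10↦6]  zeros at y ∈ ∅
  x = 4: [0↦0, 1↦10, 2↦0, 3↦4, 4↦1, 5↦3, 6↦0, 7↦4, 8↦5, 9↦4, 10↦2]  zeros at y ∈ {0, 2, 6}
  x = 5: [0↦3, 1↦8, 2↦6, 3↦9, 4↦7, 5↦1, 6↦3, 7↦3, 8↦2, 9↦1, 10↦1]  zeros at y ∈ ∅
  x = 6: [0↦2, 1↦6, 2↦5, 3↦0, 4↦3, 5↦4, 6↦4, 7↦4, 8↦5, 9↦8, 10↦3]  zeros at y ∈ {3}
  x = 7: [0↦8, 1↦4, 2↦8, 3↦10, 4↦0, 5↦1, 6↦3, 7↦7, 8↦3, 9↦3, 10↦8]  zeros at y ∈ {4}
  x = 8: [0↦10, 1↦2, 2↦4, 3↦6, 4↦9, 5↦3, 6↦0, 7↦1, 8↦7, 9↦8, 10↦5]  zeros at y ∈ {6}
  x = 9: [0↦8, 1↦0, 2↦4, 3↦10, 4↦8, 5↦10, 6↦6, 7↦8, 8↦6, 9↦1, 10↦5]  zeros at y ∈ {1}
  x = 10: [0↦2, 1↦9, 2↦8, 3↦0, 4↦8, 5↦0, 6↦10, 7↦6, 8↦0, 9↦4, 10↦8]  zeros at y ∈ {3, 5, 8}
Collecting zeros: affine points = {(0, 8), (1, 0), (1, 4), (2, 2), (2, 5), (4, 0), (4, 2), (4, 6), (6, 3), (7, 4), (8, 6), (9, 1), (10, 3), (10, 5), (10, 8)}.
Total count |C(F_11)_aff| = 15.


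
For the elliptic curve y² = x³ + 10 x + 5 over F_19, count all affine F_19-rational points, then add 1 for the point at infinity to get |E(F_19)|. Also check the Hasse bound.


Affine points = {(0, 9), (0, 10), (1, 4), (1, 15), (3, 9), (3, 10), (5, 3), (5, 16), (7, 0), (9, 8), (9, 11), (14, 1), (14, 18), (16, 9), (16, 10)}; affine count = 15; |E(F_19)| = 16.

Discriminant check: Δ ∝ 4a³ + 27b² = 4·10³ + 27·5² = 4·1000 + 27·25 ≡ 1 (mod 19). Nonzero ⇒ E is nonsingular.
For each x ∈ F_19, compute rhs = x³ + 10·x + 5 mod 19, then count y ∈ F_19 with y² ≡ rhs.
  x = 0: rhs = 5, matching y values: 9, 10 (2 points).
  x = 1: rhs = 16, matching y values: 4, 15 (2 points).
  x = 2: rhs = 14, matching y values: none (0 points).
  x = 3: rhs = 5, matching y values: 9, 10 (2 points).
  x = 4: rhs = 14, matching y values: none (0 points).
  x = 5: rhs = 9, matching y values: 3, 16 (2 points).
  x = 6: rhs = 15, matching y values: none (0 points).
  x = 7: rhs = 0, matching y values: 0 (1 points).
  x = 8: rhs = 8, matching y values: none (0 points).
  x = 9: rhs = 7, matching y values: 8, 11 (2 points).
  x = 10: rhs = 3, matching y values: none (0 points).
  x = 11: rhs = 2, matching y values: none (0 points).
  x = 12: rhs = 10, matching y values: none (0 points).
  x = 13: rhs = 14, matching y values: none (0 points).
  x = 14: rhs = 1, matching y values: 1, 18 (2 points).
  x = 15: rhs = 15, matching y values: none (0 points).
  x = 16: rhs = 5, matching y values: 9, 10 (2 points).
  x = 17: rhs = 15, matching y values: none (0 points).
  x = 18: rhs = 13, matching y values: none (0 points).
Total affine count: 15.
Full point count |E(F_19)| = 15 + 1 = 16.
Hasse bound: |16 − (19+1)| = |-4| = 4 ≤ 2√19 ≈ 8.7178 ✓.


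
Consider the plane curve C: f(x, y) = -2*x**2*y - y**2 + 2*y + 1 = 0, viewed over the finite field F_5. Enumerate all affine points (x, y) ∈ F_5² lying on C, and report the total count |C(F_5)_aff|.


Affine F_5-points: {(1, 1), (1, 4), (2, 2), (3, 2), (4, 1), (4, 4)}; count = 6.

For each of the 25 pairs (x, y) ∈ F_5², evaluate f(x, y) mod 5. Record the zeros.
  x = 0: [0↦1, 1↦2, 2↦1, 3↦3, 4↦3]  zeros at y ∈ ∅
  x = 1: [0↦1, 1↦0, 2↦2, 3↦2, 4↦0]  zeros at y ∈ {1, 4}
  x = 2: [0↦1, 1↦4, 2↦0, 3↦4, 4↦1]  zeros at y ∈ {2}
  x = 3: [0↦1, 1↦4, 2↦0, 3↦4, 4↦1]  zeros at y ∈ {2}
  x = 4: [0↦1, 1↦0, 2↦2, 3↦2, 4↦0]  zeros at y ∈ {1, 4}
Collecting zeros: affine points = {(1, 1), (1, 4), (2, 2), (3, 2), (4, 1), (4, 4)}.
Total count |C(F_5)_aff| = 6.


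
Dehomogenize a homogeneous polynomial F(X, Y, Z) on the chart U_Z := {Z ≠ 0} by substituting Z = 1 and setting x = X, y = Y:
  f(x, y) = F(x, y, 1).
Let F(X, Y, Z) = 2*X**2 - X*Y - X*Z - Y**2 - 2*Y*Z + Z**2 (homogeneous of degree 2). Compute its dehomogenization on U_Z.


f(x, y) = 2*x**2 - x*y - x - y**2 - 2*y + 1

On U_Z we set Z = 1. Each monomial c·X^i·Y^j·Z^k in F becomes c·x^i·y^j·1^k = c·x^i·y^j.
Substituting Z = 1: F(X, Y, 1) = 2*x**2 - x*y - x - y**2 - 2*y + 1.
Note: deg(f) ≤ deg(F) = 2; strict inequality happens when F is divisible by Z (lost terms).


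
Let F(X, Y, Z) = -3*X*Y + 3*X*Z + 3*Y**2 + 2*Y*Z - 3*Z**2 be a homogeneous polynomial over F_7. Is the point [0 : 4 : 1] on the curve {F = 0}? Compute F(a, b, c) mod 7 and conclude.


F(0,4,1) ≡ 4 (mod 7); P is NOT on the curve.

Evaluate F(0, 4, 1) term-by-term (mod 7).
  -3*X*Y ↦ -3·0·4·1 = 0
  3*X*Z ↦ 3·0·1·1 = 0
  3*Y**2 ↦ 3·1·16·1 = 48
  2*Y*Z ↦ 2·1·4·1 = 8
  -3*Z**2 ↦ -3·1·1·1 = -3
Sum: F(0, 4, 1) = (0) + (0) + (48) + (8) + (-3) = 53.
Reducing mod 7: 53 ≡ 4 (mod 7).
Since F(a, b, c) ≡ 4 ≠ 0 (mod 7), P does NOT lie on the curve.


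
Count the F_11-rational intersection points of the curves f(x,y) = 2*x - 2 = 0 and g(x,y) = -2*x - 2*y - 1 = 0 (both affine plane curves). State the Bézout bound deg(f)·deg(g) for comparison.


Common zeros: {(1, 4)}; count = 1; Bézout bound = 1.

deg(f) = 1, deg(g) = 1, so Bézout bound = 1.
Scan x ∈ F_11. For each x, list the y ∈ F_11 with f(x, y) ≡ 0 and those with g(x, y) ≡ 0 (mod 11); the common zeros in that column are the intersection.
  x = 0: f ≡ 0 at y ∈ ∅; g ≡ 0 at y ∈ {5}; common: ∅.
  x = 1: f ≡ 0 at y ∈ {0, 1, 2, 3, 4, 5, 6, 7, 8, 9, 10}; g ≡ 0 at y ∈ {4}; common: {4}.
  x = 2: f ≡ 0 at y ∈ ∅; g ≡ 0 at y ∈ {3}; common: ∅.
  x = 3: f ≡ 0 at y ∈ ∅; g ≡ 0 at y ∈ {2}; common: ∅.
  x = 4: f ≡ 0 at y ∈ ∅; g ≡ 0 at y ∈ {1}; common: ∅.
  x = 5: f ≡ 0 at y ∈ ∅; g ≡ 0 at y ∈ {0}; common: ∅.
  x = 6: f ≡ 0 at y ∈ ∅; g ≡ 0 at y ∈ {10}; common: ∅.
  x = 7: f ≡ 0 at y ∈ ∅; g ≡ 0 at y ∈ {9}; common: ∅.
  x = 8: f ≡ 0 at y ∈ ∅; g ≡ 0 at y ∈ {8}; common: ∅.
  x = 9: f ≡ 0 at y ∈ ∅; g ≡ 0 at y ∈ {7}; common: ∅.
  x = 10: f ≡ 0 at y ∈ ∅; g ≡ 0 at y ∈ {6}; common: ∅.
Collecting: common zeros = {(1, 4)}, so the count is 1.
Comparison with the Bézout bound: 1 ≤ 1 = deg(f)·deg(g), as expected for curves with no common component (the bound is attained).


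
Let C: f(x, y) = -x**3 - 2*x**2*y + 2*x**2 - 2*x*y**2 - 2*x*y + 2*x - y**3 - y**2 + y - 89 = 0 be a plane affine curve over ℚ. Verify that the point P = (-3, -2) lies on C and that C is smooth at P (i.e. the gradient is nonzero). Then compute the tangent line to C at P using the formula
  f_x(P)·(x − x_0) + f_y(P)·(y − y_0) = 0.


Tangent line at P: -65*x - 43*y - 281 = 0.

Step 1: f(-3, -2) = 0, so P lies on C.
Step 2: partial derivatives
  f_x(x, y) = -3*x**2 - 4*x*y + 4*x - 2*y**2 - 2*y + 2, f_y(x, y) = -2*x**2 - 4*x*y - 2*x - 3*y**2 - 2*y + 1.
  f_x(P) = -65, f_y(P) = -43 (gradient nonzero, so P is smooth).
Step 3: tangent line at P: -65·(x − -3) + -43·(y − -2) = 0.
Expanding: -65*x - 43*y - 281 = 0.


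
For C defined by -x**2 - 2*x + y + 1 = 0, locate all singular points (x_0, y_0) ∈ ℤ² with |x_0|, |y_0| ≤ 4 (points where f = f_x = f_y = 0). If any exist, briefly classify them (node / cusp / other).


No singular points in the scanned grid; C is smooth there.

Compute partial derivatives:
  f_x = -2*x - 2.
  f_y = 1.
f_y = 1 is a nonzero constant, so f_y never vanishes: no point (x, y) can satisfy f = f_x = f_y = 0. In particular no (x, y) ∈ {−4, ..., 4}² is singular; the curve is smooth.


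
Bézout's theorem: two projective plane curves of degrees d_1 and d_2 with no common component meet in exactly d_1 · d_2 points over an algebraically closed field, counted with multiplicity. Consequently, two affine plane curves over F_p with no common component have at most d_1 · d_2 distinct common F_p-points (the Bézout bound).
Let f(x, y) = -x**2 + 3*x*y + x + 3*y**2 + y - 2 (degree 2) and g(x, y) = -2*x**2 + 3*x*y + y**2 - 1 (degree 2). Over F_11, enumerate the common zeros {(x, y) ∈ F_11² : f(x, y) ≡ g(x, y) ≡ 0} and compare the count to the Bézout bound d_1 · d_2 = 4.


Common zeros: {(0, 10), (7, 0), (8, 7)}; count = 3; Bézout bound = 4.

deg(f) = 2, deg(g) = 2, so Bézout bound = 4.
Scan x ∈ F_11. For each x, list the y ∈ F_11 with f(x, y) ≡ 0 and those with g(x, y) ≡ 0 (mod 11); the common zeros in that column are the intersection.
  x = 0: f ≡ 0 at y ∈ {8, 10}; g ≡ 0 at y ∈ {1, 10}; common: {10}.
  x = 1: f ≡ 0 at y ∈ ∅; g ≡ 0 at y ∈ ∅; common: ∅.
  x = 2: f ≡ 0 at y ∈ {2, 3}; g ≡ 0 at y ∈ ∅; common: ∅.
  x = 3: f ≡ 0 at y ∈ {7, 8}; g ≡ 0 at y ∈ {4, 9}; common: ∅.
  x = 4: f ≡ 0 at y ∈ ∅; g ≡ 0 at y ∈ {0, 10}; common: ∅.
  x = 5: f ≡ 0 at y ∈ {0, 2}; g ≡ 0 at y ∈ {9}; common: ∅.
  x = 6: f ≡ 0 at y ∈ ∅; g ≡ 0 at y ∈ {2}; common: ∅.
  x = 7: f ≡ 0 at y ∈ {0}; g ≡ 0 at y ∈ {0, 1}; common: {0}.
  x = 8: f ≡ 0 at y ∈ {3, 7}; g ≡ 0 at y ∈ {2, 7}; common: {7}.
  x = 9: f ≡ 0 at y ∈ {10}; g ≡ 0 at y ∈ ∅; common: ∅.
  x = 10: f ≡ 0 at y ∈ ∅; g ≡ 0 at y ∈ ∅; common: ∅.
Collecting: common zeros = {(0, 10), (7, 0), (8, 7)}, so the count is 3.
Comparison with the Bézout bound: 3 ≤ 4 = deg(f)·deg(g), as expected for curves with no common component (the affine F_11-count falls short of the bound because intersections may lie at infinity, over extension fields, or carry multiplicity).


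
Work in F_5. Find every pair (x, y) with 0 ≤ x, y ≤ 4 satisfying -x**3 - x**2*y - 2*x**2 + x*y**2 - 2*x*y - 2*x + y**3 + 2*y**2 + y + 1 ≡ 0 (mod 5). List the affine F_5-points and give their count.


Affine F_5-points: {(0, 1), (1, 4), (3, 0), (3, 2), (3, 3), (4, 4)}; count = 6.

For each of the 25 pairs (x, y) ∈ F_5², evaluate f(x, y) mod 5. Record the zeros.
  x = 0: [0↦1, 1↦0, 2↦4, 3↦4, 4↦1]  zeros at y ∈ {1}
  x = 1: [0↦1, 1↦3, 2↦2, 3↦4, 4↦0]  zeros at y ∈ {4}
  x = 2: [0↦1, 1↦4, 2↦1, 3↦3, 4↦1]  zeros at y ∈ ∅
  x = 3: [0↦0, 1↦2, 2↦0, 3↦0, 4↦3]  zeros at y ∈ {0, 2, 3}
  x = 4: [0↦2, 1↦1, 2↦3, 3↦4, 4↦0]  zeros at y ∈ {4}
Collecting zeros: affine points = {(0, 1), (1, 4), (3, 0), (3, 2), (3, 3), (4, 4)}.
Total count |C(F_5)_aff| = 6.


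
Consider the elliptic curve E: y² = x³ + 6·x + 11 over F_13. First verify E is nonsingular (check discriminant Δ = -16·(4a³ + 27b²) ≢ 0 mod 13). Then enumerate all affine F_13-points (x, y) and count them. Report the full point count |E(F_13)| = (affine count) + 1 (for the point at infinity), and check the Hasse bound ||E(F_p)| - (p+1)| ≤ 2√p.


Affine points = {(3, 2), (3, 11), (5, 6), (5, 7), (6, 4), (6, 9), (8, 5), (8, 8), (9, 1), (9, 12), (11, 2), (11, 11), (12, 2), (12, 11)}; affine count = 14; |E(F_13)| = 15.

Discriminant check: Δ ∝ 4a³ + 27b² = 4·6³ + 27·11² = 4·216 + 27·121 ≡ 10 (mod 13). Nonzero ⇒ E is nonsingular.
For each x ∈ F_13, compute rhs = x³ + 6·x + 11 mod 13, then count y ∈ F_13 with y² ≡ rhs.
  x = 0: rhs = 11, matching y values: none (0 points).
  x = 1: rhs = 5, matching y values: none (0 points).
  x = 2: rhs = 5, matching y values: none (0 points).
  x = 3: rhs = 4, matching y values: 2, 11 (2 points).
  x = 4: rhs = 8, matching y values: none (0 points).
  x = 5: rhs = 10, matching y values: 6, 7 (2 points).
  x = 6: rhs = 3, matching y values: 4, 9 (2 points).
  x = 7: rhs = 6, matching y values: none (0 points).
  x = 8: rhs = 12, matching y values: 5, 8 (2 points).
  x = 9: rhs = 1, matching y values: 1, 12 (2 points).
  x = 10: rhs = 5, matching y values: none (0 points).
  x = 11: rhs = 4, matching y values: 2, 11 (2 points).
  x = 12: rhs = 4, matching y values: 2, 11 (2 points).
Total affine count: 14.
Full point count |E(F_13)| = 14 + 1 = 15.
Hasse bound: |15 − (13+1)| = |1| = 1 ≤ 2√13 ≈ 7.2111 ✓.


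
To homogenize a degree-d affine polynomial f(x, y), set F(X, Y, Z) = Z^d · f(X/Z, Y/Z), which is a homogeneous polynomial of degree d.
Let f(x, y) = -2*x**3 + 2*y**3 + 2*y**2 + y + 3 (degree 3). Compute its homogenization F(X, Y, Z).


F(X, Y, Z) = -2*X**3 + 2*Y**3 + 2*Y**2*Z + Y*Z**2 + 3*Z**3

deg(f) = 3.
Substitute x = X/Z, y = Y/Z into f, then multiply by Z^3.
  monomial -2·x^3·y^0 ↦ -2·X^3·Y^0·Z^0.
  monomial 2·x^0·y^3 ↦ 2·X^0·Y^3·Z^0.
  monomial 2·x^0·y^2 ↦ 2·X^0·Y^2·Z^1.
  monomial 1·x^0·y^1 ↦ 1·X^0·Y^1·Z^2.
  monomial 3·x^0·y^0 ↦ 3·X^0·Y^0·Z^3.
Collecting: F(X, Y, Z) = -2*X**3 + 2*Y**3 + 2*Y**2*Z + Y*Z**2 + 3*Z**3.


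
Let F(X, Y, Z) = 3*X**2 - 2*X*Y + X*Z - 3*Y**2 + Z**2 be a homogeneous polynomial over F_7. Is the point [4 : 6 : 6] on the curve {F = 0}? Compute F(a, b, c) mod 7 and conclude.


F(4,6,6) ≡ 1 (mod 7); P is NOT on the curve.

Evaluate F(4, 6, 6) term-by-term (mod 7).
  3*X**2 ↦ 3·16·1·1 = 48
  -2*X*Y ↦ -2·4·6·1 = -48
  X*Z ↦ 1·4·1·6 = 24
  -3*Y**2 ↦ -3·1·36·1 = -108
  Z**2 ↦ 1·1·1·36 = 36
Sum: F(4, 6, 6) = (48) + (-48) + (24) + (-108) + (36) = -48.
Reducing mod 7: -48 ≡ 1 (mod 7).
Since F(a, b, c) ≡ 1 ≠ 0 (mod 7), P does NOT lie on the curve.


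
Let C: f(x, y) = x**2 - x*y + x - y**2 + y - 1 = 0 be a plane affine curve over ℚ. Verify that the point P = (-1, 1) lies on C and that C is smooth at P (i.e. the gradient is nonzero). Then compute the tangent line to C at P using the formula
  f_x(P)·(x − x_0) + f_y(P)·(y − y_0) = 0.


Tangent line at P: -2*x - 2 = 0.

Step 1: f(-1, 1) = 0, so P lies on C.
Step 2: partial derivatives
  f_x(x, y) = 2*x - y + 1, f_y(x, y) = -x - 2*y + 1.
  f_x(P) = -2, f_y(P) = 0 (gradient nonzero, so P is smooth).
Step 3: tangent line at P: -2·(x − -1) + 0·(y − 1) = 0.
Expanding: -2*x - 2 = 0.


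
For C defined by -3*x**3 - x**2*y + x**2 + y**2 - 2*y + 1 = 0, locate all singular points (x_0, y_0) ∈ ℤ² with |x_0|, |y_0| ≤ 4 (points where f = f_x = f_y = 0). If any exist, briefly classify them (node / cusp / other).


Singular points: {(0, 1)}; classification: cusp.

Compute partial derivatives:
  f_x = -9*x**2 - 2*x*y + 2*x.
  f_y = -x**2 + 2*y - 2.
Scan x_0 ∈ {−4, ..., 4}. For each x_0, f_y(x_0, y) is a polynomial in y; find its integer roots y ∈ {−4, ..., 4}, then test f_x and f at those candidates.
  x = -4: f_y(-4, y) = 2*y - 18; no integer root y with |y| ≤ 4.
  x = -3: f_y(-3, y) = 2*y - 11; no integer root y with |y| ≤ 4.
  x = -2: f_y(-2, y) = 2*y - 6; vanishes at y ∈ {3}. (-2, 3): f_x = -28 ≠ 0.
  x = -1: f_y(-1, y) = 2*y - 3; no integer root y with |y| ≤ 4.
  x = 0: f_y(0, y) = 2*y - 2; vanishes at y ∈ {1}. (0, 1): f_x = 0, f = 0 — SINGULAR.
  x = 1: f_y(1, y) = 2*y - 3; no integer root y with |y| ≤ 4.
  x = 2: f_y(2, y) = 2*y - 6; vanishes at y ∈ {3}. (2, 3): f_x = -44 ≠ 0.
  x = 3: f_y(3, y) = 2*y - 11; no integer root y with |y| ≤ 4.
  x = 4: f_y(4, y) = 2*y - 18; no integer root y with |y| ≤ 4.
Only singular point on the grid: (0, 1).
Classify: substitute x = 0 + u, y = 1 + v and expand: f = -3*u**3 - u**2*v + v**2.
No constant or linear terms (consistent with a singular point). Quadratic part: v**2. Cubic part: -3*u**3 - u**2*v.
The quadratic part v**2 is a perfect square, so there is a single (double) tangent line v = 0, i.e. y = 1. Restricting the cubic part to that line (v = 0) leaves -3*u**3 ≠ 0, so f is not divisible by v and the branch is v² ≈ 3*u**3 to lowest order — this is a cusp.
Classification: cusp.


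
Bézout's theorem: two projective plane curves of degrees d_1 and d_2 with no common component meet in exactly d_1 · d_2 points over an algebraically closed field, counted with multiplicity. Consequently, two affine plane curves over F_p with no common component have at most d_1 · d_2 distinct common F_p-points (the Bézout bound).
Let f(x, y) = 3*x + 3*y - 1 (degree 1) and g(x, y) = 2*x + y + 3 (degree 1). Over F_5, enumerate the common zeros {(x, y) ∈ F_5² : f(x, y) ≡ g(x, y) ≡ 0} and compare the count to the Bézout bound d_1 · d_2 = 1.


Common zeros: {(0, 2)}; count = 1; Bézout bound = 1.

deg(f) = 1, deg(g) = 1, so Bézout bound = 1.
Scan x ∈ F_5. For each x, list the y ∈ F_5 with f(x, y) ≡ 0 and those with g(x, y) ≡ 0 (mod 5); the common zeros in that column are the intersection.
  x = 0: f ≡ 0 at y ∈ {2}; g ≡ 0 at y ∈ {2}; common: {2}.
  x = 1: f ≡ 0 at y ∈ {1}; g ≡ 0 at y ∈ {0}; common: ∅.
  x = 2: f ≡ 0 at y ∈ {0}; g ≡ 0 at y ∈ {3}; common: ∅.
  x = 3: f ≡ 0 at y ∈ {4}; g ≡ 0 at y ∈ {1}; common: ∅.
  x = 4: f ≡ 0 at y ∈ {3}; g ≡ 0 at y ∈ {4}; common: ∅.
Collecting: common zeros = {(0, 2)}, so the count is 1.
Comparison with the Bézout bound: 1 ≤ 1 = deg(f)·deg(g), as expected for curves with no common component (the bound is attained).


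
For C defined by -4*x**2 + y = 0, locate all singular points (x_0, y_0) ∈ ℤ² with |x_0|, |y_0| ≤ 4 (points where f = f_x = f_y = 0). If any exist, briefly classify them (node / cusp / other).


No singular points in the scanned grid; C is smooth there.

Compute partial derivatives:
  f_x = -8*x.
  f_y = 1.
f_y = 1 is a nonzero constant, so f_y never vanishes: no point (x, y) can satisfy f = f_x = f_y = 0. In particular no (x, y) ∈ {−4, ..., 4}² is singular; the curve is smooth.


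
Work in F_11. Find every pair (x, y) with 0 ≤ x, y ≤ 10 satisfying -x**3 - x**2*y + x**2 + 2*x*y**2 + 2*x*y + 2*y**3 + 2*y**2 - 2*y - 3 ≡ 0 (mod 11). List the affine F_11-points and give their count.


Affine F_11-points: {(0, 8), (1, 10), (2, 4), (4, 10), (6, 8), (7, 0), (8, 0), (8, 3), (8, 10), (9, 8)}; count = 10.

For each of the 121 pairs (x, y) ∈ F_11², evaluate f(x, y) mod 11. Record the zeros.
  x = 0: [0↦8, 1↦10, 2↦6, 3↦8, 4↦6, 5↦1, 6↦5, 7↦8, 8↦0, 9↦4, 10↦10]  zeros at y ∈ {8}
  x = 1: [0↦8, 1↦2, 2↦5, 3↦7, 4↦9, 5↦1, 6↦6, 7↦3, 8↦4, 9↦10, 10↦0]  zeros at y ∈ {10}
  x = 2: [0↦4, 1↦10, 2↦7, 3↦7, 4↦0, 5↦9, 6↦2, 7↦2, 8↦10, 9↦5, 10↦10]  zeros at y ∈ {4}
  x = 3: [0↦1, 1↦6, 2↦6, 3↦2, 4↦6, 5↦8, 6↦9, 7↦10, 8↦1, 9↦5, 10↦1]  zeros at y ∈ ∅
  x = 4: [0↦4, 1↦6, 2↦7, 3↦8, 4↦10, 5↦3, 6↦10, 7↦10, 8↦4, 9↦4, 10↦0]  zeros at y ∈ {10}
  x = 5: [0↦7, 1↦4, 2↦4, 3↦8, 4↦6, 5↦10, 6↦10, 7↦7, 8↦2, 9↦7, 10↦1]  zeros at y ∈ ∅
  x = 6: [0↦4, 1↦5, 2↦2, 3↦7, 4↦10, 5↦1, 6↦3, 7↦6, 8↦0, 9↦8, 10↦9]  zeros at y ∈ {8}
  x = 7: [0↦0, 1↦3, 2↦6, 3↦10, 4↦5, 5↦3, 6↦5, 7↦1, 8↦3, 9↦1, 10↦7]  zeros at y ∈ {0}
  x = 8: [0↦0, 1↦3, 2↦10, 3↦0, 4↦7, 5↦10, 6↦10, 7↦8, 8↦5, 9↦2, 10↦0]  zeros at y ∈ {0, 3, 10}
  x = 9: [0↦9, 1↦10, 2↦8, 3↦4, 4↦10, 5↦5, 6↦1, 7↦10, 8↦0, 9↦5, 10↦4]  zeros at y ∈ {8}
  x = 10: [0↦10, 1↦7, 2↦5, 3↦5, 4↦8, 5↦4, 6↦5, 7↦1, 8↦4, 9↦4, 10↦2]  zeros at y ∈ ∅
Collecting zeros: affine points = {(0, 8), (1, 10), (2, 4), (4, 10), (6, 8), (7, 0), (8, 0), (8, 3), (8, 10), (9, 8)}.
Total count |C(F_11)_aff| = 10.


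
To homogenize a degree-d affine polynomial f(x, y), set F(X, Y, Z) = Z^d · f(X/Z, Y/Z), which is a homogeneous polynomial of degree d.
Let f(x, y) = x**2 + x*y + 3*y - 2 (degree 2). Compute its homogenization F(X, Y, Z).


F(X, Y, Z) = X**2 + X*Y + 3*Y*Z - 2*Z**2

deg(f) = 2.
Substitute x = X/Z, y = Y/Z into f, then multiply by Z^2.
  monomial 1·x^2·y^0 ↦ 1·X^2·Y^0·Z^0.
  monomial 1·x^1·y^1 ↦ 1·X^1·Y^1·Z^0.
  monomial 3·x^0·y^1 ↦ 3·X^0·Y^1·Z^1.
  monomial -2·x^0·y^0 ↦ -2·X^0·Y^0·Z^2.
Collecting: F(X, Y, Z) = X**2 + X*Y + 3*Y*Z - 2*Z**2.


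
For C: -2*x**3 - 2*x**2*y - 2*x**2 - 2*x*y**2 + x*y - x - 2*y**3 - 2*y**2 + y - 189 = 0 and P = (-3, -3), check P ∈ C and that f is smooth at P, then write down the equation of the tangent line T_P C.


Tangent line at P: -100*x - 98*y - 594 = 0.

Step 1: f(-3, -3) = 0, so P lies on C.
Step 2: partial derivatives
  f_x(x, y) = -6*x**2 - 4*x*y - 4*x - 2*y**2 + y - 1, f_y(x, y) = -2*x**2 - 4*x*y + x - 6*y**2 - 4*y + 1.
  f_x(P) = -100, f_y(P) = -98 (gradient nonzero, so P is smooth).
Step 3: tangent line at P: -100·(x − -3) + -98·(y − -3) = 0.
Expanding: -100*x - 98*y - 594 = 0.


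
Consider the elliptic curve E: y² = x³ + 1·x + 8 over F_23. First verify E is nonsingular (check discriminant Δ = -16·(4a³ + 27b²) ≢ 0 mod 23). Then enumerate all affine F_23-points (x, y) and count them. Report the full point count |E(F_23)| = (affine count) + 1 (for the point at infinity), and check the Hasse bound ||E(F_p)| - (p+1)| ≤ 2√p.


Affine points = {(0, 10), (0, 13), (2, 8), (2, 15), (5, 0), (6, 0), (7, 6), (7, 17), (10, 11), (10, 12), (11, 4), (11, 19), (12, 0), (14, 11), (14, 12), (16, 7), (16, 16), (17, 4), (17, 19), (18, 4), (18, 19), (19, 3), (19, 20), (20, 1), (20, 22), (22, 11), (22, 12)}; affine count = 27; |E(F_23)| = 28.

Discriminant check: Δ ∝ 4a³ + 27b² = 4·1³ + 27·8² = 4·1 + 27·64 ≡ 7 (mod 23). Nonzero ⇒ E is nonsingular.
For each x ∈ F_23, compute rhs = x³ + 1·x + 8 mod 23, then count y ∈ F_23 with y² ≡ rhs.
  x = 0: rhs = 8, matching y values: 10, 13 (2 points).
  x = 1: rhs = 10, matching y values: none (0 points).
  x = 2: rhs = 18, matching y values: 8, 15 (2 points).
  x = 3: rhs = 15, matching y values: none (0 points).
  x = 4: rhs = 7, matching y values: none (0 points).
  x = 5: rhs = 0, matching y values: 0 (1 points).
  x = 6: rhs = 0, matching y values: 0 (1 points).
  x = 7: rhs = 13, matching y values: 6, 17 (2 points).
  x = 8: rhs = 22, matching y values: none (0 points).
  x = 9: rhs = 10, matching y values: none (0 points).
  x = 10: rhs = 6, matching y values: 11, 12 (2 points).
  x = 11: rhs = 16, matching y values: 4, 19 (2 points).
  x = 12: rhs = 0, matching y values: 0 (1 points).
  x = 13: rhs = 10, matching y values: none (0 points).
  x = 14: rhs = 6, matching y values: 11, 12 (2 points).
  x = 15: rhs = 17, matching y values: none (0 points).
  x = 16: rhs = 3, matching y values: 7, 16 (2 points).
  x = 17: rhs = 16, matching y values: 4, 19 (2 points).
  x = 18: rhs = 16, matching y values: 4, 19 (2 points).
  x = 19: rhs = 9, matching y values: 3, 20 (2 points).
  x = 20: rhs = 1, matching y values: 1, 22 (2 points).
  x = 21: rhs = 21, matching y values: none (0 points).
  x = 22: rhs = 6, matching y values: 11, 12 (2 points).
Total affine count: 27.
Full point count |E(F_23)| = 27 + 1 = 28.
Hasse bound: |28 − (23+1)| = |4| = 4 ≤ 2√23 ≈ 9.5917 ✓.


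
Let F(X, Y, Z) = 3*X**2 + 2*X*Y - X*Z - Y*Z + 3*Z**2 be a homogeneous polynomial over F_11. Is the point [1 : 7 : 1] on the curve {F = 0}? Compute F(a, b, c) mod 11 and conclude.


F(1,7,1) ≡ 1 (mod 11); P is NOT on the curve.

Evaluate F(1, 7, 1) term-by-term (mod 11).
  3*X**2 ↦ 3·1·1·1 = 3
  2*X*Y ↦ 2·1·7·1 = 14
  -X*Z ↦ -1·1·1·1 = -1
  -Y*Z ↦ -1·1·7·1 = -7
  3*Z**2 ↦ 3·1·1·1 = 3
Sum: F(1, 7, 1) = (3) + (14) + (-1) + (-7) + (3) = 12.
Reducing mod 11: 12 ≡ 1 (mod 11).
Since F(a, b, c) ≡ 1 ≠ 0 (mod 11), P does NOT lie on the curve.


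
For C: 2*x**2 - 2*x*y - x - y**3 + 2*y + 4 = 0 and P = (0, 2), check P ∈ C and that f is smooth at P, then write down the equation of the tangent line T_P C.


Tangent line at P: -5*x - 10*y + 20 = 0.

Step 1: f(0, 2) = 0, so P lies on C.
Step 2: partial derivatives
  f_x(x, y) = 4*x - 2*y - 1, f_y(x, y) = -2*x - 3*y**2 + 2.
  f_x(P) = -5, f_y(P) = -10 (gradient nonzero, so P is smooth).
Step 3: tangent line at P: -5·(x − 0) + -10·(y − 2) = 0.
Expanding: -5*x - 10*y + 20 = 0.


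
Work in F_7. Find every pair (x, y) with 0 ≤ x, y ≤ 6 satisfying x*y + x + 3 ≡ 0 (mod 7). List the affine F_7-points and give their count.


Affine F_7-points: {(1, 3), (2, 1), (3, 5), (4, 0), (5, 4), (6, 2)}; count = 6.

For each of the 49 pairs (x, y) ∈ F_7², evaluate f(x, y) mod 7. Record the zeros.
  x = 0: [0↦3, 1↦3, 2↦3, 3↦3, 4↦3, 5↦3, 6↦3]  zeros at y ∈ ∅
  x = 1: [0↦4, 1↦5, 2↦6, 3↦0, 4↦1, 5↦2, 6↦3]  zeros at y ∈ {3}
  x = 2: [0↦5, 1↦0, 2↦2, 3↦4, 4↦6, 5↦1, 6↦3]  zeros at y ∈ {1}
  x = 3: [0↦6, 1↦2, 2↦5, 3↦1, 4↦4, 5↦0, 6↦3]  zeros at y ∈ {5}
  x = 4: [0↦0, 1↦4, 2↦1, 3↦5, 4↦2, 5↦6, 6↦3]  zeros at y ∈ {0}
  x = 5: [0↦1, 1↦6, 2↦4, 3↦2, 4↦0, 5↦5, 6↦3]  zeros at y ∈ {4}
  x = 6: [0↦2, 1↦1, 2↦0, 3↦6, 4↦5, 5↦4, 6↦3]  zeros at y ∈ {2}
Collecting zeros: affine points = {(1, 3), (2, 1), (3, 5), (4, 0), (5, 4), (6, 2)}.
Total count |C(F_7)_aff| = 6.


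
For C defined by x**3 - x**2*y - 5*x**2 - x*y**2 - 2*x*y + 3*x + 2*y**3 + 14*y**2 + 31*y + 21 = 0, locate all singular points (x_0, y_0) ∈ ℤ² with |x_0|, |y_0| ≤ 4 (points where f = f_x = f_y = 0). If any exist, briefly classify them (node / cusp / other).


Singular points: {(1, -2)}; classification: cusp.

Compute partial derivatives:
  f_x = 3*x**2 - 2*x*y - 10*x - y**2 - 2*y + 3.
  f_y = -x**2 - 2*x*y - 2*x + 6*y**2 + 28*y + 31.
Scan x_0 ∈ {−4, ..., 4}. For each x_0, f_y(x_0, y) is a polynomial in y; find its integer roots y ∈ {−4, ..., 4}, then test f_x and f at those candidates.
  x = -4: f_y(-4, y) = 6*y**2 + 36*y + 23; no integer root y with |y| ≤ 4.
  x = -3: f_y(-3, y) = 6*y**2 + 34*y + 28; vanishes at y ∈ {-1}. (-3, -1): f_x = 55 ≠ 0.
  x = -2: f_y(-2, y) = 6*y**2 + 32*y + 31; no integer root y with |y| ≤ 4.
  x = -1: f_y(-1, y) = 6*y**2 + 30*y + 32; no integer root y with |y| ≤ 4.
  x = 0: f_y(0, y) = 6*y**2 + 28*y + 31; no integer root y with |y| ≤ 4.
  x = 1: f_y(1, y) = 6*y**2 + 26*y + 28; vanishes at y ∈ {-2}. (1, -2): f_x = 0, f = 0 — SINGULAR.
  x = 2: f_y(2, y) = 6*y**2 + 24*y + 23; no integer root y with |y| ≤ 4.
  x = 3: f_y(3, y) = 6*y**2 + 22*y + 16; vanishes at y ∈ {-1}. (3, -1): f_x = 7 ≠ 0.
  x = 4: f_y(4, y) = 6*y**2 + 20*y + 7; no integer root y with |y| ≤ 4.
Only singular point on the grid: (1, -2).
Classify: substitute x = 1 + u, y = -2 + v and expand: f = u**3 - u**2*v - u*v**2 + 2*v**3 + v**2.
No constant or linear terms (consistent with a singular point). Quadratic part: v**2. Cubic part: u**3 - u**2*v - u*v**2 + 2*v**3.
The quadratic part v**2 is a perfect square, so there is a single (double) tangent line v = 0, i.e. y = -2. Restricting the cubic part to that line (v = 0) leaves u**3 ≠ 0, so f is not divisible by v and the branch is v² ≈ -u**3 to lowest order — this is a cusp.
Classification: cusp.


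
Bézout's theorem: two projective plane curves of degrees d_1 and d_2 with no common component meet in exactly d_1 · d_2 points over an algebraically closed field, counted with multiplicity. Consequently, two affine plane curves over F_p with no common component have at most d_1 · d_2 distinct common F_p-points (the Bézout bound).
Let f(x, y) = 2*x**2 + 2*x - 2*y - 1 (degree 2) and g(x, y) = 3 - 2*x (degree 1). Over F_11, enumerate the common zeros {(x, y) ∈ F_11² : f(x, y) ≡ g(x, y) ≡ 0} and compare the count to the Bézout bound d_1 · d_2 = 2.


Common zeros: {(7, 6)}; count = 1; Bézout bound = 2.

deg(f) = 2, deg(g) = 1, so Bézout bound = 2.
Scan x ∈ F_11. For each x, list the y ∈ F_11 with f(x, y) ≡ 0 and those with g(x, y) ≡ 0 (mod 11); the common zeros in that column are the intersection.
  x = 0: f ≡ 0 at y ∈ {5}; g ≡ 0 at y ∈ ∅; common: ∅.
  x = 1: f ≡ 0 at y ∈ {7}; g ≡ 0 at y ∈ ∅; common: ∅.
  x = 2: f ≡ 0 at y ∈ {0}; g ≡ 0 at y ∈ ∅; common: ∅.
  x = 3: f ≡ 0 at y ∈ {6}; g ≡ 0 at y ∈ ∅; common: ∅.
  x = 4: f ≡ 0 at y ∈ {3}; g ≡ 0 at y ∈ ∅; common: ∅.
  x = 5: f ≡ 0 at y ∈ {2}; g ≡ 0 at y ∈ ∅; common: ∅.
  x = 6: f ≡ 0 at y ∈ {3}; g ≡ 0 at y ∈ ∅; common: ∅.
  x = 7: f ≡ 0 at y ∈ {6}; g ≡ 0 at y ∈ {0, 1, 2, 3, 4, 5, 6, 7, 8, 9, 10}; common: {6}.
  x = 8: f ≡ 0 at y ∈ {0}; g ≡ 0 at y ∈ ∅; common: ∅.
  x = 9: f ≡ 0 at y ∈ {7}; g ≡ 0 at y ∈ ∅; common: ∅.
  x = 10: f ≡ 0 at y ∈ {5}; g ≡ 0 at y ∈ ∅; common: ∅.
Collecting: common zeros = {(7, 6)}, so the count is 1.
Comparison with the Bézout bound: 1 ≤ 2 = deg(f)·deg(g), as expected for curves with no common component (the affine F_11-count falls short of the bound because intersections may lie at infinity, over extension fields, or carry multiplicity).


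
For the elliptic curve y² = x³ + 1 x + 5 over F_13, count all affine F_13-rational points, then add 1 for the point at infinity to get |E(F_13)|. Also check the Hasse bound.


Affine points = {(3, 3), (3, 10), (7, 2), (7, 11), (10, 1), (10, 12), (12, 4), (12, 9)}; affine count = 8; |E(F_13)| = 9.

Discriminant check: Δ ∝ 4a³ + 27b² = 4·1³ + 27·5² = 4·1 + 27·25 ≡ 3 (mod 13). Nonzero ⇒ E is nonsingular.
For each x ∈ F_13, compute rhs = x³ + 1·x + 5 mod 13, then count y ∈ F_13 with y² ≡ rhs.
  x = 0: rhs = 5, matching y values: none (0 points).
  x = 1: rhs = 7, matching y values: none (0 points).
  x = 2: rhs = 2, matching y values: none (0 points).
  x = 3: rhs = 9, matching y values: 3, 10 (2 points).
  x = 4: rhs = 8, matching y values: none (0 points).
  x = 5: rhs = 5, matching y values: none (0 points).
  x = 6: rhs = 6, matching y values: none (0 points).
  x = 7: rhs = 4, matching y values: 2, 11 (2 points).
  x = 8: rhs = 5, matching y values: none (0 points).
  x = 9: rhs = 2, matching y values: none (0 points).
  x = 10: rhs = 1, matching y values: 1, 12 (2 points).
  x = 11: rhs = 8, matching y values: none (0 points).
  x = 12: rhs = 3, matching y values: 4, 9 (2 points).
Total affine count: 8.
Full point count |E(F_13)| = 8 + 1 = 9.
Hasse bound: |9 − (13+1)| = |-5| = 5 ≤ 2√13 ≈ 7.2111 ✓.


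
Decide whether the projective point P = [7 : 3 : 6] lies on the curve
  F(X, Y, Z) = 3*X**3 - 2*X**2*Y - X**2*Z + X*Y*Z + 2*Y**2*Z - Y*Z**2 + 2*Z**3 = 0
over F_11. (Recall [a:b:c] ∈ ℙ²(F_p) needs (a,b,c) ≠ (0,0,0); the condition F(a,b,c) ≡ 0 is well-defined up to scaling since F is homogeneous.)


F(7,3,6) ≡ 9 (mod 11); P is NOT on the curve.

Evaluate F(7, 3, 6) term-by-term (mod 11).
  3*X**3 ↦ 3·343·1·1 = 1029
  -2*X**2*Y ↦ -2·49·3·1 = -294
  -X**2*Z ↦ -1·49·1·6 = -294
  X*Y*Z ↦ 1·7·3·6 = 126
  2*Y**2*Z ↦ 2·1·9·6 = 108
  -Y*Z**2 ↦ -1·1·3·36 = -108
  2*Z**3 ↦ 2·1·1·216 = 432
Sum: F(7, 3, 6) = (1029) + (-294) + (-294) + (126) + (108) + (-108) + (432) = 999.
Reducing mod 11: 999 ≡ 9 (mod 11).
Since F(a, b, c) ≡ 9 ≠ 0 (mod 11), P does NOT lie on the curve.


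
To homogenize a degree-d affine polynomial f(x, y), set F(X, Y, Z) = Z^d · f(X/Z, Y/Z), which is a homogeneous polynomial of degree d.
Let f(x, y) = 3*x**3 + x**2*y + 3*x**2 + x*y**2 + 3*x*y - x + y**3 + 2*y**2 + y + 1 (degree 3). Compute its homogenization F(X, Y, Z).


F(X, Y, Z) = 3*X**3 + X**2*Y + 3*X**2*Z + X*Y**2 + 3*X*Y*Z - X*Z**2 + Y**3 + 2*Y**2*Z + Y*Z**2 + Z**3

deg(f) = 3.
Substitute x = X/Z, y = Y/Z into f, then multiply by Z^3.
  monomial 3·x^3·y^0 ↦ 3·X^3·Y^0·Z^0.
  monomial 1·x^2·y^1 ↦ 1·X^2·Y^1·Z^0.
  monomial 3·x^2·y^0 ↦ 3·X^2·Y^0·Z^1.
  monomial 1·x^1·y^2 ↦ 1·X^1·Y^2·Z^0.
  monomial 3·x^1·y^1 ↦ 3·X^1·Y^1·Z^1.
  monomial -1·x^1·y^0 ↦ -1·X^1·Y^0·Z^2.
  monomial 1·x^0·y^3 ↦ 1·X^0·Y^3·Z^0.
  monomial 2·x^0·y^2 ↦ 2·X^0·Y^2·Z^1.
  monomial 1·x^0·y^1 ↦ 1·X^0·Y^1·Z^2.
  monomial 1·x^0·y^0 ↦ 1·X^0·Y^0·Z^3.
Collecting: F(X, Y, Z) = 3*X**3 + X**2*Y + 3*X**2*Z + X*Y**2 + 3*X*Y*Z - X*Z**2 + Y**3 + 2*Y**2*Z + Y*Z**2 + Z**3.


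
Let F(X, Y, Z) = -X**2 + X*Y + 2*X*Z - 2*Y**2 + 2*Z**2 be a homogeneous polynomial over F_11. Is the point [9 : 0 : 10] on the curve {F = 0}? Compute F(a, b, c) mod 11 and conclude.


F(9,0,10) ≡ 2 (mod 11); P is NOT on the curve.

Evaluate F(9, 0, 10) term-by-term (mod 11).
  -X**2 ↦ -1·81·1·1 = -81
  X*Y ↦ 1·9·0·1 = 0
  2*X*Z ↦ 2·9·1·10 = 180
  -2*Y**2 ↦ -2·1·0·1 = 0
  2*Z**2 ↦ 2·1·1·100 = 200
Sum: F(9, 0, 10) = (-81) + (0) + (180) + (0) + (200) = 299.
Reducing mod 11: 299 ≡ 2 (mod 11).
Since F(a, b, c) ≡ 2 ≠ 0 (mod 11), P does NOT lie on the curve.


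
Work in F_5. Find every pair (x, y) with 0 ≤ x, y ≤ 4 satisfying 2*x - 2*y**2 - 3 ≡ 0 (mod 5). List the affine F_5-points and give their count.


Affine F_5-points: {(0, 1), (0, 4), (3, 2), (3, 3), (4, 0)}; count = 5.

For each of the 25 pairs (x, y) ∈ F_5², evaluate f(x, y) mod 5. Record the zeros.
  x = 0: [0↦2, 1↦0, 2↦4, 3↦4, 4↦0]  zeros at y ∈ {1, 4}
  x = 1: [0↦4, 1↦2, 2↦1, 3↦1, 4↦2]  zeros at y ∈ ∅
  x = 2: [0↦1, 1↦4, 2↦3, 3↦3, 4↦4]  zeros at y ∈ ∅
  x = 3: [0↦3, 1↦1, 2↦0, 3↦0, 4↦1]  zeros at y ∈ {2, 3}
  x = 4: [0↦0, 1↦3, 2↦2, 3↦2, 4↦3]  zeros at y ∈ {0}
Collecting zeros: affine points = {(0, 1), (0, 4), (3, 2), (3, 3), (4, 0)}.
Total count |C(F_5)_aff| = 5.


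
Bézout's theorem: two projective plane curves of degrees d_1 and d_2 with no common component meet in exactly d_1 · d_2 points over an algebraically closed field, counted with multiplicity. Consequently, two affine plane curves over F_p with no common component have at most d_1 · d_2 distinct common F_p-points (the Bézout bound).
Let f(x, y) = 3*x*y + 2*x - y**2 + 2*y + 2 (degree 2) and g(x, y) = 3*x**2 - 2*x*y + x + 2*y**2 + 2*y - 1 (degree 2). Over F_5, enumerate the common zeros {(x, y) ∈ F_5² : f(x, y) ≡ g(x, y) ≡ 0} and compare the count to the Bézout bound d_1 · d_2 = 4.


Common zeros: ∅; count = 0; Bézout bound = 4.

deg(f) = 2, deg(g) = 2, so Bézout bound = 4.
Scan x ∈ F_5. For each x, list the y ∈ F_5 with f(x, y) ≡ 0 and those with g(x, y) ≡ 0 (mod 5); the common zeros in that column are the intersection.
  x = 0: f ≡ 0 at y ∈ ∅; g ≡ 0 at y ∈ ∅; common: ∅.
  x = 1: f ≡ 0 at y ∈ {2, 3}; g ≡ 0 at y ∈ {1, 4}; common: ∅.
  x = 2: f ≡ 0 at y ∈ ∅; g ≡ 0 at y ∈ {3}; common: ∅.
  x = 3: f ≡ 0 at y ∈ ∅; g ≡ 0 at y ∈ {3, 4}; common: ∅.
  x = 4: f ≡ 0 at y ∈ {0, 4}; g ≡ 0 at y ∈ ∅; common: ∅.
Collecting: common zeros = ∅, so the count is 0.
Comparison with the Bézout bound: 0 ≤ 4 = deg(f)·deg(g), as expected for curves with no common component (the affine F_5-count falls short of the bound because intersections may lie at infinity, over extension fields, or carry multiplicity).


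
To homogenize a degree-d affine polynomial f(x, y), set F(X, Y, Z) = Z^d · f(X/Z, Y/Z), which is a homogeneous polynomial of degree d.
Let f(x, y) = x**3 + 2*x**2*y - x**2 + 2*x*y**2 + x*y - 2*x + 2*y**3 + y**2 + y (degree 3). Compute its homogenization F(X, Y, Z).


F(X, Y, Z) = X**3 + 2*X**2*Y - X**2*Z + 2*X*Y**2 + X*Y*Z - 2*X*Z**2 + 2*Y**3 + Y**2*Z + Y*Z**2

deg(f) = 3.
Substitute x = X/Z, y = Y/Z into f, then multiply by Z^3.
  monomial 1·x^3·y^0 ↦ 1·X^3·Y^0·Z^0.
  monomial 2·x^2·y^1 ↦ 2·X^2·Y^1·Z^0.
  monomial -1·x^2·y^0 ↦ -1·X^2·Y^0·Z^1.
  monomial 2·x^1·y^2 ↦ 2·X^1·Y^2·Z^0.
  monomial 1·x^1·y^1 ↦ 1·X^1·Y^1·Z^1.
  monomial -2·x^1·y^0 ↦ -2·X^1·Y^0·Z^2.
  monomial 2·x^0·y^3 ↦ 2·X^0·Y^3·Z^0.
  monomial 1·x^0·y^2 ↦ 1·X^0·Y^2·Z^1.
  monomial 1·x^0·y^1 ↦ 1·X^0·Y^1·Z^2.
Collecting: F(X, Y, Z) = X**3 + 2*X**2*Y - X**2*Z + 2*X*Y**2 + X*Y*Z - 2*X*Z**2 + 2*Y**3 + Y**2*Z + Y*Z**2.


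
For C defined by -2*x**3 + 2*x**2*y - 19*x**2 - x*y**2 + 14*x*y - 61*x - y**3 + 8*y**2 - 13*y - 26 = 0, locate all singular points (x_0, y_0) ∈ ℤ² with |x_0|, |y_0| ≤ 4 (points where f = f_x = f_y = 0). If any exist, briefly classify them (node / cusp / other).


Singular points: {(-2, 3)}; classification: node.

Compute partial derivatives:
  f_x = -6*x**2 + 4*x*y - 38*x - y**2 + 14*y - 61.
  f_y = 2*x**2 - 2*x*y + 14*x - 3*y**2 + 16*y - 13.
Scan x_0 ∈ {−4, ..., 4}. For each x_0, f_y(x_0, y) is a polynomial in y; find its integer roots y ∈ {−4, ..., 4}, then test f_x and f at those candidates.
  x = -4: f_y(-4, y) = -3*y**2 + 24*y - 37; no integer root y with |y| ≤ 4.
  x = -3: f_y(-3, y) = -3*y**2 + 22*y - 37; no integer root y with |y| ≤ 4.
  x = -2: f_y(-2, y) = -3*y**2 + 20*y - 33; vanishes at y ∈ {3}. (-2, 3): f_x = 0, f = 0 — SINGULAR.
  x = -1: f_y(-1, y) = -3*y**2 + 18*y - 25; no integer root y with |y| ≤ 4.
  x = 0: f_y(0, y) = -3*y**2 + 16*y - 13; vanishes at y ∈ {1}. (0, 1): f_x = -48 ≠ 0.
  x = 1: f_y(1, y) = -3*y**2 + 14*y + 3; no integer root y with |y| ≤ 4.
  x = 2: f_y(2, y) = -3*y**2 + 12*y + 23; no integer root y with |y| ≤ 4.
  x = 3: f_y(3, y) = -3*y**2 + 10*y + 47; no integer root y with |y| ≤ 4.
  x = 4: f_y(4, y) = -3*y**2 + 8*y + 75; no integer root y with |y| ≤ 4.
Only singular point on the grid: (-2, 3).
Classify: substitute x = -2 + u, y = 3 + v and expand: f = -2*u**3 + 2*u**2*v - u**2 - u*v**2 - v**3 + v**2.
No constant or linear terms (consistent with a singular point). Quadratic part: -u**2 + v**2. Cubic part: -2*u**3 + 2*u**2*v - u*v**2 - v**3.
The quadratic part v**2 - u**2 = (v − u)(v + u) splits into two distinct linear factors, so there are two distinct tangent lines y − 3 = ±(x − -2) — this is a node (ordinary double point).
Classification: node.
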